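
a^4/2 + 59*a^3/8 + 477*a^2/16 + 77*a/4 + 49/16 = (a/2 + 1/4)*(a + 1/4)*(a + 7)^2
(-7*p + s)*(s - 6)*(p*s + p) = -7*p^2*s^2 + 35*p^2*s + 42*p^2 + p*s^3 - 5*p*s^2 - 6*p*s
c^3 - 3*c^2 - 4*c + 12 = (c - 3)*(c - 2)*(c + 2)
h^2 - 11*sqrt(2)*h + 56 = (h - 7*sqrt(2))*(h - 4*sqrt(2))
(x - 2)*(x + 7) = x^2 + 5*x - 14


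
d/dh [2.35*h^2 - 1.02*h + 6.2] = 4.7*h - 1.02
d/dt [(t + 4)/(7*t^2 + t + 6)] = (7*t^2 + t - (t + 4)*(14*t + 1) + 6)/(7*t^2 + t + 6)^2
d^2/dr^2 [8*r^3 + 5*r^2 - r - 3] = 48*r + 10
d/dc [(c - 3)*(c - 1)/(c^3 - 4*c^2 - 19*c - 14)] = (-c^4 + 8*c^3 - 44*c^2 - 4*c + 113)/(c^6 - 8*c^5 - 22*c^4 + 124*c^3 + 473*c^2 + 532*c + 196)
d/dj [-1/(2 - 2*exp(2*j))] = -1/(4*sinh(j)^2)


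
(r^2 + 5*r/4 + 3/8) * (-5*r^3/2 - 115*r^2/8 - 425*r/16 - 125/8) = -5*r^5/2 - 35*r^4/2 - 1455*r^3/32 - 1735*r^2/32 - 3775*r/128 - 375/64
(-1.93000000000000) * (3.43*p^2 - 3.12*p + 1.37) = -6.6199*p^2 + 6.0216*p - 2.6441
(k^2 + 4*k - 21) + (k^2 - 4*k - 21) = 2*k^2 - 42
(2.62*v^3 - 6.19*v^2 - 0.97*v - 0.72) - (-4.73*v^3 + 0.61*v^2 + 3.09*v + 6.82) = 7.35*v^3 - 6.8*v^2 - 4.06*v - 7.54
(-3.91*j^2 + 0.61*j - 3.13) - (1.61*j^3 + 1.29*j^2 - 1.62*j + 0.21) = -1.61*j^3 - 5.2*j^2 + 2.23*j - 3.34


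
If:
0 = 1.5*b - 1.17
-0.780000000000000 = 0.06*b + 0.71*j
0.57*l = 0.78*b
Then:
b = 0.78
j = -1.16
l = 1.07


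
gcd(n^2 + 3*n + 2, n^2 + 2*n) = n + 2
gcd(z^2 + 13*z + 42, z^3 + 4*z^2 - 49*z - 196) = z + 7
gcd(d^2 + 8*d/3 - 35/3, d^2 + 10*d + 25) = d + 5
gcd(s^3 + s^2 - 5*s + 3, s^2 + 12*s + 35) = 1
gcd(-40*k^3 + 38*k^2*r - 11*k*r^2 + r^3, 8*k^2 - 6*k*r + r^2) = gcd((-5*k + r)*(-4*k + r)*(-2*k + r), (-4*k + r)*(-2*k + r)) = 8*k^2 - 6*k*r + r^2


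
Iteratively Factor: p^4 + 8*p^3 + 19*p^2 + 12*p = (p + 3)*(p^3 + 5*p^2 + 4*p) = (p + 3)*(p + 4)*(p^2 + p) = p*(p + 3)*(p + 4)*(p + 1)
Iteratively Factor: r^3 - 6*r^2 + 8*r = (r - 4)*(r^2 - 2*r) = r*(r - 4)*(r - 2)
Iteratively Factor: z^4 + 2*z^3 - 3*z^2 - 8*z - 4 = (z + 1)*(z^3 + z^2 - 4*z - 4) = (z - 2)*(z + 1)*(z^2 + 3*z + 2) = (z - 2)*(z + 1)*(z + 2)*(z + 1)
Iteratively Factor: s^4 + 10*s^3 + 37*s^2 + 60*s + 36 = (s + 2)*(s^3 + 8*s^2 + 21*s + 18) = (s + 2)^2*(s^2 + 6*s + 9) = (s + 2)^2*(s + 3)*(s + 3)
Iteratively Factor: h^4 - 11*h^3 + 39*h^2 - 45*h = (h - 3)*(h^3 - 8*h^2 + 15*h) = (h - 5)*(h - 3)*(h^2 - 3*h) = h*(h - 5)*(h - 3)*(h - 3)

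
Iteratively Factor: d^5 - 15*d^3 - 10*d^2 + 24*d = (d + 2)*(d^4 - 2*d^3 - 11*d^2 + 12*d) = (d - 4)*(d + 2)*(d^3 + 2*d^2 - 3*d) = (d - 4)*(d + 2)*(d + 3)*(d^2 - d) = d*(d - 4)*(d + 2)*(d + 3)*(d - 1)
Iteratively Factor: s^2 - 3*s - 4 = (s + 1)*(s - 4)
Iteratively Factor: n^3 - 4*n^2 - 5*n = (n - 5)*(n^2 + n) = n*(n - 5)*(n + 1)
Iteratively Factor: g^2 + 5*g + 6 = (g + 2)*(g + 3)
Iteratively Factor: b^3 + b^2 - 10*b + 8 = (b - 2)*(b^2 + 3*b - 4) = (b - 2)*(b + 4)*(b - 1)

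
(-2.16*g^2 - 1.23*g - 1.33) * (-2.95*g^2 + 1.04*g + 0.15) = 6.372*g^4 + 1.3821*g^3 + 2.3203*g^2 - 1.5677*g - 0.1995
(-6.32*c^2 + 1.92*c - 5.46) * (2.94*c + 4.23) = -18.5808*c^3 - 21.0888*c^2 - 7.9308*c - 23.0958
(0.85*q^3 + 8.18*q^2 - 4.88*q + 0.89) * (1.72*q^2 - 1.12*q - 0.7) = 1.462*q^5 + 13.1176*q^4 - 18.1502*q^3 + 1.2704*q^2 + 2.4192*q - 0.623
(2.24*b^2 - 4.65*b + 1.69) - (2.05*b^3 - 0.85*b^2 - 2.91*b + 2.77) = -2.05*b^3 + 3.09*b^2 - 1.74*b - 1.08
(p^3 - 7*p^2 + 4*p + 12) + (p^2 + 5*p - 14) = p^3 - 6*p^2 + 9*p - 2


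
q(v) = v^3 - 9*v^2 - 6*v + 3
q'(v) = 3*v^2 - 18*v - 6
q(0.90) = -8.96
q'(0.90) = -19.77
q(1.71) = -28.58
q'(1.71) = -28.01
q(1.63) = -26.36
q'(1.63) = -27.37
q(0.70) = -5.27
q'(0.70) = -17.13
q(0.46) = -1.57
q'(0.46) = -13.65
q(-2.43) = -49.91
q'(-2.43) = 55.45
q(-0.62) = 3.02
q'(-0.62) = 6.31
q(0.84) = -7.80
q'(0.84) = -19.00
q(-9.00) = -1401.00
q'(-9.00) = 399.00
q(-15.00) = -5307.00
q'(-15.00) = 939.00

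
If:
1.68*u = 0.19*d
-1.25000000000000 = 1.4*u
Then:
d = -7.89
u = -0.89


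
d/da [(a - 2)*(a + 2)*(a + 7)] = 3*a^2 + 14*a - 4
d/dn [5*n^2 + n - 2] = 10*n + 1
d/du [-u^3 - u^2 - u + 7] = -3*u^2 - 2*u - 1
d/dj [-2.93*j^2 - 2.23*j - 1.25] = -5.86*j - 2.23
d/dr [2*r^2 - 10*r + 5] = 4*r - 10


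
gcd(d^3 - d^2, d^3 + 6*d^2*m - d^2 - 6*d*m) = d^2 - d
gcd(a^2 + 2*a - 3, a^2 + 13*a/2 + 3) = 1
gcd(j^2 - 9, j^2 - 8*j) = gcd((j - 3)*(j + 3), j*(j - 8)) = 1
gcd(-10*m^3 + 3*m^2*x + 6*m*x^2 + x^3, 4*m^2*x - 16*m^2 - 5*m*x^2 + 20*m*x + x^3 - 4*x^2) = -m + x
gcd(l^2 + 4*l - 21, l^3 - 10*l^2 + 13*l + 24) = l - 3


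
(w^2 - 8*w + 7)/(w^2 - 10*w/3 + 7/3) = 3*(w - 7)/(3*w - 7)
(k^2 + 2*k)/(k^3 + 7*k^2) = (k + 2)/(k*(k + 7))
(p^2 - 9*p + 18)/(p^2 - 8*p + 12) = (p - 3)/(p - 2)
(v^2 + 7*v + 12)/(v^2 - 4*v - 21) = (v + 4)/(v - 7)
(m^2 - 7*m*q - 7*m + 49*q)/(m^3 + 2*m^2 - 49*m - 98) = (m - 7*q)/(m^2 + 9*m + 14)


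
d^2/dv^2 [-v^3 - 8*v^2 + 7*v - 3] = -6*v - 16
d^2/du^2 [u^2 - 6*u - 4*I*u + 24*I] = 2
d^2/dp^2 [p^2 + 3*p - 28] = 2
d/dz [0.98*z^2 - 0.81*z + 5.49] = 1.96*z - 0.81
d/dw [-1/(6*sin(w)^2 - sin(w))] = (12/tan(w) - cos(w)/sin(w)^2)/(6*sin(w) - 1)^2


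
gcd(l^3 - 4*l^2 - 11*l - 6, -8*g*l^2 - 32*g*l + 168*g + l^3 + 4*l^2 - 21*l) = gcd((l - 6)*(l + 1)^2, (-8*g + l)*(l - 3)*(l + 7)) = 1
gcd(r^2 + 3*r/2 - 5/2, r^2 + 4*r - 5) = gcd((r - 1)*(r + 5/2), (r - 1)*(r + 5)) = r - 1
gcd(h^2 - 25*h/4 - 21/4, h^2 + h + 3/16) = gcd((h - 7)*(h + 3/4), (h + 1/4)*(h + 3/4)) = h + 3/4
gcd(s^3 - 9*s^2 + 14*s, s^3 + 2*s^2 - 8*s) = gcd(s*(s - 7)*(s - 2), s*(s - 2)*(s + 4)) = s^2 - 2*s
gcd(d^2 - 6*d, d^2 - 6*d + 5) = 1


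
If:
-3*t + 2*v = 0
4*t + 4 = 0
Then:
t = -1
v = -3/2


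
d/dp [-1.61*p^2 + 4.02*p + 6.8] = 4.02 - 3.22*p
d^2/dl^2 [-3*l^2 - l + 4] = -6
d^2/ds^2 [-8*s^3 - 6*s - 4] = -48*s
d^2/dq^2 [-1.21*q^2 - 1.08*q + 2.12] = -2.42000000000000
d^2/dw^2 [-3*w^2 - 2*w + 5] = -6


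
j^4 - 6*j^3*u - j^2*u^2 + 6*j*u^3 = j*(j - 6*u)*(j - u)*(j + u)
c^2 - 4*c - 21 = (c - 7)*(c + 3)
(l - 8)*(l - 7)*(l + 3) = l^3 - 12*l^2 + 11*l + 168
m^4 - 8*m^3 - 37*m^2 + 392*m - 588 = (m - 7)*(m - 6)*(m - 2)*(m + 7)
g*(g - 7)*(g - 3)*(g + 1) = g^4 - 9*g^3 + 11*g^2 + 21*g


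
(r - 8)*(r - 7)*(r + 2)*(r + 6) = r^4 - 7*r^3 - 52*r^2 + 268*r + 672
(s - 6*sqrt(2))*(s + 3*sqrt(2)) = s^2 - 3*sqrt(2)*s - 36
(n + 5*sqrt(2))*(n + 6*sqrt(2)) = n^2 + 11*sqrt(2)*n + 60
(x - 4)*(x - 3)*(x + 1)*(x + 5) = x^4 - x^3 - 25*x^2 + 37*x + 60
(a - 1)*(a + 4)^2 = a^3 + 7*a^2 + 8*a - 16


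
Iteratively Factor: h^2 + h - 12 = (h + 4)*(h - 3)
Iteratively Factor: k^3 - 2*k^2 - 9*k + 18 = (k - 2)*(k^2 - 9) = (k - 2)*(k + 3)*(k - 3)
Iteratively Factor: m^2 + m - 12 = (m + 4)*(m - 3)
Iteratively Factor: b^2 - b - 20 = (b - 5)*(b + 4)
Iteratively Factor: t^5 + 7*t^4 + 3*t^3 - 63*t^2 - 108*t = (t + 3)*(t^4 + 4*t^3 - 9*t^2 - 36*t) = (t + 3)^2*(t^3 + t^2 - 12*t) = (t - 3)*(t + 3)^2*(t^2 + 4*t) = t*(t - 3)*(t + 3)^2*(t + 4)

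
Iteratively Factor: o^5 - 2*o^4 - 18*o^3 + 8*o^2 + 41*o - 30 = (o + 3)*(o^4 - 5*o^3 - 3*o^2 + 17*o - 10) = (o - 5)*(o + 3)*(o^3 - 3*o + 2) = (o - 5)*(o - 1)*(o + 3)*(o^2 + o - 2) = (o - 5)*(o - 1)*(o + 2)*(o + 3)*(o - 1)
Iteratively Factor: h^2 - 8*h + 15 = (h - 5)*(h - 3)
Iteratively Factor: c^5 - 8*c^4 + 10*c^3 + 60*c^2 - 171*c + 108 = (c - 1)*(c^4 - 7*c^3 + 3*c^2 + 63*c - 108) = (c - 3)*(c - 1)*(c^3 - 4*c^2 - 9*c + 36) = (c - 3)*(c - 1)*(c + 3)*(c^2 - 7*c + 12) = (c - 3)^2*(c - 1)*(c + 3)*(c - 4)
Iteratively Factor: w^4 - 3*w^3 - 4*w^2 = (w - 4)*(w^3 + w^2) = (w - 4)*(w + 1)*(w^2) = w*(w - 4)*(w + 1)*(w)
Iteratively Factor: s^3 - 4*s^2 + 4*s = (s)*(s^2 - 4*s + 4) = s*(s - 2)*(s - 2)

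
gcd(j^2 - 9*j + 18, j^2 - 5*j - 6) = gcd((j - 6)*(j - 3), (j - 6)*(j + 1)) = j - 6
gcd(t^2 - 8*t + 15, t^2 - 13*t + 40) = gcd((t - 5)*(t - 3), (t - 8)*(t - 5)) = t - 5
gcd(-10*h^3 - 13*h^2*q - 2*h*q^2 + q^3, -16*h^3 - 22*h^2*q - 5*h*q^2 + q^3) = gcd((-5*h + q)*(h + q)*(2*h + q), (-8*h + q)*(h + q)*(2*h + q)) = 2*h^2 + 3*h*q + q^2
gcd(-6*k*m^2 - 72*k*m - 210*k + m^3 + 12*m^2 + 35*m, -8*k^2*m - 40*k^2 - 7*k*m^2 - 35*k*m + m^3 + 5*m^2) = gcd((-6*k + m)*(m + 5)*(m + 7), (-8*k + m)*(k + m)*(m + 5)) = m + 5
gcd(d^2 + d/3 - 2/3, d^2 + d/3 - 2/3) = d^2 + d/3 - 2/3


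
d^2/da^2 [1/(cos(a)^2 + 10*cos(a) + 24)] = (-8*sin(a)^4 + 12*sin(a)^2 + 555*cos(a) - 15*cos(3*a) + 300)/(2*(cos(a) + 4)^3*(cos(a) + 6)^3)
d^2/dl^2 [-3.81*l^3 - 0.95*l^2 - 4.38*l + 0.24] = -22.86*l - 1.9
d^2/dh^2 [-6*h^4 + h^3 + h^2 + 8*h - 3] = -72*h^2 + 6*h + 2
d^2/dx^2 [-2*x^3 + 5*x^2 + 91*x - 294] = 10 - 12*x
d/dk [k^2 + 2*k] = 2*k + 2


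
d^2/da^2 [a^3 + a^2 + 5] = 6*a + 2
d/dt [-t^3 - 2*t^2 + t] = -3*t^2 - 4*t + 1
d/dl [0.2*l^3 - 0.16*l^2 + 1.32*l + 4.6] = 0.6*l^2 - 0.32*l + 1.32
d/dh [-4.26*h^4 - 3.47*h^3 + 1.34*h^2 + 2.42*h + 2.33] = -17.04*h^3 - 10.41*h^2 + 2.68*h + 2.42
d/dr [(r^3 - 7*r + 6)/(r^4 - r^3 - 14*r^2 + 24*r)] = (-r^4 - 4*r^3 - 5*r^2 + 6*r - 36)/(r^2*(r^4 + 2*r^3 - 23*r^2 - 24*r + 144))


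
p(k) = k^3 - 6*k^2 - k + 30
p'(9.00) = 134.00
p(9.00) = 264.00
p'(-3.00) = 62.00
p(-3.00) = -48.00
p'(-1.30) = 19.67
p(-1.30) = 18.96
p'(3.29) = -8.01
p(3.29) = -2.62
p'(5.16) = 16.96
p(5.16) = 2.47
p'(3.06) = -9.63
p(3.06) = -0.59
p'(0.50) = -6.25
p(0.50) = 28.12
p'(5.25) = 18.69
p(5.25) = 4.08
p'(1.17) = -10.93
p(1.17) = 22.22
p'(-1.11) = 16.02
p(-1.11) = 22.35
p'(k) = 3*k^2 - 12*k - 1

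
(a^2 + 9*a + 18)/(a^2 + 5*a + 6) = (a + 6)/(a + 2)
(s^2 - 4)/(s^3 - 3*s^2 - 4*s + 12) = 1/(s - 3)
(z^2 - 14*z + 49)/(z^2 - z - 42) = (z - 7)/(z + 6)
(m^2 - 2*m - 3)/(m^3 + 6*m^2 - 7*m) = (m^2 - 2*m - 3)/(m*(m^2 + 6*m - 7))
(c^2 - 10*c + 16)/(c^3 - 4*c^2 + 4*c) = (c - 8)/(c*(c - 2))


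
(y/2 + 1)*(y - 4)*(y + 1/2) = y^3/2 - 3*y^2/4 - 9*y/2 - 2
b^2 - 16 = (b - 4)*(b + 4)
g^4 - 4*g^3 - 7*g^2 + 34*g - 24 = (g - 4)*(g - 2)*(g - 1)*(g + 3)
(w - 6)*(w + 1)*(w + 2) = w^3 - 3*w^2 - 16*w - 12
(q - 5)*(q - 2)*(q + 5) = q^3 - 2*q^2 - 25*q + 50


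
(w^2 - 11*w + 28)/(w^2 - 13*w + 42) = (w - 4)/(w - 6)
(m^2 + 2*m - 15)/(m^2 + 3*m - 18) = (m + 5)/(m + 6)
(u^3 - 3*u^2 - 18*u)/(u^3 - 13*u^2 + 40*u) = (u^2 - 3*u - 18)/(u^2 - 13*u + 40)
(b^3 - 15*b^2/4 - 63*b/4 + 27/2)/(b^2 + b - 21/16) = 4*(b^2 - 3*b - 18)/(4*b + 7)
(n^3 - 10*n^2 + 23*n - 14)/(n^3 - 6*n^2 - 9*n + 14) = (n - 2)/(n + 2)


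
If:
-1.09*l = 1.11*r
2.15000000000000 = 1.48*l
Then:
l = 1.45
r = -1.43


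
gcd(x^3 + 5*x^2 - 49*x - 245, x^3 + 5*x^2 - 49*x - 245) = x^3 + 5*x^2 - 49*x - 245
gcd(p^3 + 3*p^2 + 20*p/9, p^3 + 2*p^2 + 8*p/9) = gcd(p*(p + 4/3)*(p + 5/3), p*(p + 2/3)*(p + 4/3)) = p^2 + 4*p/3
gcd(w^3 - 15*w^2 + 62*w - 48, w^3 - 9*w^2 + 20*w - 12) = w^2 - 7*w + 6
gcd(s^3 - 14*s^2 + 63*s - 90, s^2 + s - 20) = 1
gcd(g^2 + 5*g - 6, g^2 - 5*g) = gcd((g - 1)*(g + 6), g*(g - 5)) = 1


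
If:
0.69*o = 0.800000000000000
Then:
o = 1.16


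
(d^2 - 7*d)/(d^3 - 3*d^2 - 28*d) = 1/(d + 4)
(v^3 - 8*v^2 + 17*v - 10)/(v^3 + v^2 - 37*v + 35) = (v - 2)/(v + 7)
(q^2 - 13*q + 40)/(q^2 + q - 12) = (q^2 - 13*q + 40)/(q^2 + q - 12)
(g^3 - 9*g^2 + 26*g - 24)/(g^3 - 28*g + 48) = (g - 3)/(g + 6)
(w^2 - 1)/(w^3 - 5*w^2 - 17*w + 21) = (w + 1)/(w^2 - 4*w - 21)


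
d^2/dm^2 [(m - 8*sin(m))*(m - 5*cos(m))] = 8*m*sin(m) + 5*m*cos(m) + 10*sin(m) - 80*sin(2*m) - 16*cos(m) + 2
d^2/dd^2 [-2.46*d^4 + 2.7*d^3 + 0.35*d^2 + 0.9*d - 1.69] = -29.52*d^2 + 16.2*d + 0.7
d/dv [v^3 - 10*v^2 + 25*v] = 3*v^2 - 20*v + 25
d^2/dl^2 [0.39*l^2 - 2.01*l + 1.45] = 0.780000000000000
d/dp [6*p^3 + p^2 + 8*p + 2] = 18*p^2 + 2*p + 8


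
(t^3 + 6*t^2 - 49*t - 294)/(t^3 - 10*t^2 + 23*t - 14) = (t^2 + 13*t + 42)/(t^2 - 3*t + 2)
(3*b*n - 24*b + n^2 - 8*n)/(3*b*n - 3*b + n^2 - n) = (n - 8)/(n - 1)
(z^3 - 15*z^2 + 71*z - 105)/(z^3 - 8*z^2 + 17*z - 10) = (z^2 - 10*z + 21)/(z^2 - 3*z + 2)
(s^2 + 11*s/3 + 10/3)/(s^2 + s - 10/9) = 3*(s + 2)/(3*s - 2)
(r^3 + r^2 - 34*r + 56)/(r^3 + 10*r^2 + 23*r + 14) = (r^2 - 6*r + 8)/(r^2 + 3*r + 2)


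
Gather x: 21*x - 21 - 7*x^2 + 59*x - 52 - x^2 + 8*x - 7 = -8*x^2 + 88*x - 80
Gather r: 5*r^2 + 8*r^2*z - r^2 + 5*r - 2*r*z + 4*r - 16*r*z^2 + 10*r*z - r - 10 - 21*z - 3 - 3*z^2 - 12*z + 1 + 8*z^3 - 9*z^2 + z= r^2*(8*z + 4) + r*(-16*z^2 + 8*z + 8) + 8*z^3 - 12*z^2 - 32*z - 12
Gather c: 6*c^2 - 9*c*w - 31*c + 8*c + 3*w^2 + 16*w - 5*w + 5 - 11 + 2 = 6*c^2 + c*(-9*w - 23) + 3*w^2 + 11*w - 4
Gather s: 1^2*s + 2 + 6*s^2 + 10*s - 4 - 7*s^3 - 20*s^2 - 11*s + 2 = -7*s^3 - 14*s^2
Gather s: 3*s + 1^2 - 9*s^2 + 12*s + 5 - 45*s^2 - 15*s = 6 - 54*s^2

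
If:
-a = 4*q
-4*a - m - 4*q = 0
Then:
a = -4*q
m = 12*q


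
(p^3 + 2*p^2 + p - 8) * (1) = p^3 + 2*p^2 + p - 8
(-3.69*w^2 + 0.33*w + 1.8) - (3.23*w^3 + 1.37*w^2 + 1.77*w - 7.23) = -3.23*w^3 - 5.06*w^2 - 1.44*w + 9.03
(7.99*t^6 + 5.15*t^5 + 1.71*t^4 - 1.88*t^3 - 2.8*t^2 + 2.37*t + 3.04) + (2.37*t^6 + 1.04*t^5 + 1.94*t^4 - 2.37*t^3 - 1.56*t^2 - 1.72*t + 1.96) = 10.36*t^6 + 6.19*t^5 + 3.65*t^4 - 4.25*t^3 - 4.36*t^2 + 0.65*t + 5.0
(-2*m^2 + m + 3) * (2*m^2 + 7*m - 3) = -4*m^4 - 12*m^3 + 19*m^2 + 18*m - 9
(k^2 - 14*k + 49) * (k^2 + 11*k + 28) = k^4 - 3*k^3 - 77*k^2 + 147*k + 1372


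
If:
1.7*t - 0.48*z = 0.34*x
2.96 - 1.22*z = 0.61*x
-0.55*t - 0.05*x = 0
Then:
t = 0.42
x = -4.58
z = 4.71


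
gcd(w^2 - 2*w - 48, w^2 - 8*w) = w - 8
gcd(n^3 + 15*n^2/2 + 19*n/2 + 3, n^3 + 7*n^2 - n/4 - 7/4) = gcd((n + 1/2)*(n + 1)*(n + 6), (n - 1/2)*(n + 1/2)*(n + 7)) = n + 1/2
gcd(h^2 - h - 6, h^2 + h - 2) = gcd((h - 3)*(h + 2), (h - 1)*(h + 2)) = h + 2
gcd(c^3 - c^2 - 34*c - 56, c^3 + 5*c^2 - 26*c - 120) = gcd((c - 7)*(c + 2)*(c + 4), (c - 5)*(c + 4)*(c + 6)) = c + 4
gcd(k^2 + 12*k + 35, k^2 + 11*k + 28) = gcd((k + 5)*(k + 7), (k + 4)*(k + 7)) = k + 7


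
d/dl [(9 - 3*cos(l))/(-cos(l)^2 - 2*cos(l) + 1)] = 3*(cos(l)^2 - 6*cos(l) - 5)*sin(l)/(-sin(l)^2 + 2*cos(l))^2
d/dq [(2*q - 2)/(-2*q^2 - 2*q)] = (q^2 - 2*q - 1)/(q^2*(q^2 + 2*q + 1))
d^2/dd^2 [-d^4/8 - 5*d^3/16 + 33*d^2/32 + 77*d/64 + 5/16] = -3*d^2/2 - 15*d/8 + 33/16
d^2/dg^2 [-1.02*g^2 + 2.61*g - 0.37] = -2.04000000000000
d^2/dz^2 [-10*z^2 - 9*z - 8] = -20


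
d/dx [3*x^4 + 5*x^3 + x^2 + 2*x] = 12*x^3 + 15*x^2 + 2*x + 2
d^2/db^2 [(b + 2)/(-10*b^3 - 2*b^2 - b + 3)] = 2*(-(b + 2)*(30*b^2 + 4*b + 1)^2 + (30*b^2 + 4*b + 2*(b + 2)*(15*b + 1) + 1)*(10*b^3 + 2*b^2 + b - 3))/(10*b^3 + 2*b^2 + b - 3)^3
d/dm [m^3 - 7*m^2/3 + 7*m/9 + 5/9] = 3*m^2 - 14*m/3 + 7/9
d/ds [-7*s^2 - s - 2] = -14*s - 1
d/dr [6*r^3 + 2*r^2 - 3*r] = 18*r^2 + 4*r - 3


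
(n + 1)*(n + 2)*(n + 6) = n^3 + 9*n^2 + 20*n + 12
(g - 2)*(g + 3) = g^2 + g - 6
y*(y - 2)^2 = y^3 - 4*y^2 + 4*y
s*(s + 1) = s^2 + s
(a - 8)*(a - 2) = a^2 - 10*a + 16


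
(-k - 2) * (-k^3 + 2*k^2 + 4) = k^4 - 4*k^2 - 4*k - 8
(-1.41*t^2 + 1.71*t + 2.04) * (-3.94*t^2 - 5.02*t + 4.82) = 5.5554*t^4 + 0.340799999999999*t^3 - 23.418*t^2 - 1.9986*t + 9.8328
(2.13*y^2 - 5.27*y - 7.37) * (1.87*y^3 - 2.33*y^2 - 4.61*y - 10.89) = 3.9831*y^5 - 14.8178*y^4 - 11.3221*y^3 + 18.2711*y^2 + 91.366*y + 80.2593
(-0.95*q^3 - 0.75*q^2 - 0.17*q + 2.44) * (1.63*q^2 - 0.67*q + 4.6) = -1.5485*q^5 - 0.586*q^4 - 4.1446*q^3 + 0.6411*q^2 - 2.4168*q + 11.224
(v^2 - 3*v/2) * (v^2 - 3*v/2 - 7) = v^4 - 3*v^3 - 19*v^2/4 + 21*v/2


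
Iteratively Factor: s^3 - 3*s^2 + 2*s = (s - 1)*(s^2 - 2*s) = s*(s - 1)*(s - 2)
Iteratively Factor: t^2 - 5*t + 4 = (t - 1)*(t - 4)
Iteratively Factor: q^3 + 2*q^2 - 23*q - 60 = (q + 3)*(q^2 - q - 20) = (q - 5)*(q + 3)*(q + 4)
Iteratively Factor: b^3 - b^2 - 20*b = (b - 5)*(b^2 + 4*b) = (b - 5)*(b + 4)*(b)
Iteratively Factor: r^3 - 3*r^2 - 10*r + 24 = (r - 2)*(r^2 - r - 12) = (r - 2)*(r + 3)*(r - 4)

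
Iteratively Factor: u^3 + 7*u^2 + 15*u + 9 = (u + 1)*(u^2 + 6*u + 9) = (u + 1)*(u + 3)*(u + 3)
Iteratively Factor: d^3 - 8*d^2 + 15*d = (d - 3)*(d^2 - 5*d) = d*(d - 3)*(d - 5)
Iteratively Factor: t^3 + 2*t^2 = (t)*(t^2 + 2*t) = t^2*(t + 2)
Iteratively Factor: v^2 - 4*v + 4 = (v - 2)*(v - 2)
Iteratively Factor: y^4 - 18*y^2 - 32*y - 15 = (y + 3)*(y^3 - 3*y^2 - 9*y - 5) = (y - 5)*(y + 3)*(y^2 + 2*y + 1) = (y - 5)*(y + 1)*(y + 3)*(y + 1)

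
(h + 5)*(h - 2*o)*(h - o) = h^3 - 3*h^2*o + 5*h^2 + 2*h*o^2 - 15*h*o + 10*o^2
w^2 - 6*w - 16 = (w - 8)*(w + 2)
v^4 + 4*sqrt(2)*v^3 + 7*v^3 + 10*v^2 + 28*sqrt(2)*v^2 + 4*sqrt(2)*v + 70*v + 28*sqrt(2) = (v + 7)*(v + sqrt(2))^2*(v + 2*sqrt(2))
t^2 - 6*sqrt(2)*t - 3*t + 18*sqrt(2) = (t - 3)*(t - 6*sqrt(2))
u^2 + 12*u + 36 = (u + 6)^2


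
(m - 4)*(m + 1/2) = m^2 - 7*m/2 - 2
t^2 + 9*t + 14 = (t + 2)*(t + 7)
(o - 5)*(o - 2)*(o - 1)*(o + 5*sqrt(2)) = o^4 - 8*o^3 + 5*sqrt(2)*o^3 - 40*sqrt(2)*o^2 + 17*o^2 - 10*o + 85*sqrt(2)*o - 50*sqrt(2)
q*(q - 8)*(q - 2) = q^3 - 10*q^2 + 16*q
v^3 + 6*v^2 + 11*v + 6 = (v + 1)*(v + 2)*(v + 3)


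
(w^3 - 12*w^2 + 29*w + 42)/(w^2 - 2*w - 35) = (w^2 - 5*w - 6)/(w + 5)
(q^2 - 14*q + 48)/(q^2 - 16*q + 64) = (q - 6)/(q - 8)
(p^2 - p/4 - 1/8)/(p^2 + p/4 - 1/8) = (8*p^2 - 2*p - 1)/(8*p^2 + 2*p - 1)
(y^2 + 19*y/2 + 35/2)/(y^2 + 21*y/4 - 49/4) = 2*(2*y + 5)/(4*y - 7)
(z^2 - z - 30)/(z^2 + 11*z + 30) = (z - 6)/(z + 6)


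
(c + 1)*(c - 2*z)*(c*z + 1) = c^3*z - 2*c^2*z^2 + c^2*z + c^2 - 2*c*z^2 - 2*c*z + c - 2*z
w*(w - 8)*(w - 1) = w^3 - 9*w^2 + 8*w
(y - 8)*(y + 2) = y^2 - 6*y - 16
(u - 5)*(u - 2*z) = u^2 - 2*u*z - 5*u + 10*z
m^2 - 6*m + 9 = (m - 3)^2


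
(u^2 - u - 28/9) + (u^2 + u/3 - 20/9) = 2*u^2 - 2*u/3 - 16/3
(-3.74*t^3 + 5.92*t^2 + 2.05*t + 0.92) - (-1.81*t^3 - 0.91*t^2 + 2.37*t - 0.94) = -1.93*t^3 + 6.83*t^2 - 0.32*t + 1.86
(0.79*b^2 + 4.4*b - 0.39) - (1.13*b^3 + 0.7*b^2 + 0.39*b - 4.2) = -1.13*b^3 + 0.0900000000000001*b^2 + 4.01*b + 3.81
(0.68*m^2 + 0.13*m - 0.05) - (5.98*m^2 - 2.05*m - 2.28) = -5.3*m^2 + 2.18*m + 2.23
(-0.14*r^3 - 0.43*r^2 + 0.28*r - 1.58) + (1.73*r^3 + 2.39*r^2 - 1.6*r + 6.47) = 1.59*r^3 + 1.96*r^2 - 1.32*r + 4.89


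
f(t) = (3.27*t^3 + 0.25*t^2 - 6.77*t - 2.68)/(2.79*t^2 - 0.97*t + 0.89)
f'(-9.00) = 1.20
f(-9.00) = -9.78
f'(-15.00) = 1.18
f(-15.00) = -16.92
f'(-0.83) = 0.41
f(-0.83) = 0.34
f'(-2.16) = 1.36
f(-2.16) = -1.24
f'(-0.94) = 0.74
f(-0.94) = 0.28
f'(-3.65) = 1.29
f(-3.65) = -3.21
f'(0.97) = 5.18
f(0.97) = -2.34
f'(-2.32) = 1.35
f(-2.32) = -1.46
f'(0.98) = 5.13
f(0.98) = -2.29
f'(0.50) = 4.69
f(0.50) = -5.07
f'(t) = (0.97 - 5.58*t)*(3.27*t^3 + 0.25*t^2 - 6.77*t - 2.68)/(2.79*t^2 - 0.97*t + 0.89)^2 + (9.81*t^2 + 0.5*t - 6.77)/(2.79*t^2 - 0.97*t + 0.89)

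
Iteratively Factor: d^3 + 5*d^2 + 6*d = (d + 3)*(d^2 + 2*d) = (d + 2)*(d + 3)*(d)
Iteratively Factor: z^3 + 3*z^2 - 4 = (z - 1)*(z^2 + 4*z + 4) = (z - 1)*(z + 2)*(z + 2)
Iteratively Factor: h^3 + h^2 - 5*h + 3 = (h - 1)*(h^2 + 2*h - 3) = (h - 1)^2*(h + 3)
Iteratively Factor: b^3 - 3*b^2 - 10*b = (b - 5)*(b^2 + 2*b) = b*(b - 5)*(b + 2)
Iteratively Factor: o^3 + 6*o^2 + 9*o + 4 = (o + 1)*(o^2 + 5*o + 4) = (o + 1)^2*(o + 4)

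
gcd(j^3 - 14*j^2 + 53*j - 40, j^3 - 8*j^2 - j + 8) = j^2 - 9*j + 8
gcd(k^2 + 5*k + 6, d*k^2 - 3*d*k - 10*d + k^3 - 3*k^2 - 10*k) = k + 2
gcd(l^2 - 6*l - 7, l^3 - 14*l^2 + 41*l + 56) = l^2 - 6*l - 7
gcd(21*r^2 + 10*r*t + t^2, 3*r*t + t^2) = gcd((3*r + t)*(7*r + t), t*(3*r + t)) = 3*r + t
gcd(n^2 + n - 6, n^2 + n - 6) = n^2 + n - 6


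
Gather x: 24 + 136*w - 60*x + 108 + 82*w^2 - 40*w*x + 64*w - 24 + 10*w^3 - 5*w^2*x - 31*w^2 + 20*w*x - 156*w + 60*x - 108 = 10*w^3 + 51*w^2 + 44*w + x*(-5*w^2 - 20*w)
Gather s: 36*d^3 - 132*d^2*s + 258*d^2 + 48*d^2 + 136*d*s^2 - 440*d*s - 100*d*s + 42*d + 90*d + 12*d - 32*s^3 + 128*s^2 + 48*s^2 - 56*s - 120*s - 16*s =36*d^3 + 306*d^2 + 144*d - 32*s^3 + s^2*(136*d + 176) + s*(-132*d^2 - 540*d - 192)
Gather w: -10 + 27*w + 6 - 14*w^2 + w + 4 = -14*w^2 + 28*w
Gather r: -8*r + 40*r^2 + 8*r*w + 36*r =40*r^2 + r*(8*w + 28)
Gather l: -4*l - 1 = -4*l - 1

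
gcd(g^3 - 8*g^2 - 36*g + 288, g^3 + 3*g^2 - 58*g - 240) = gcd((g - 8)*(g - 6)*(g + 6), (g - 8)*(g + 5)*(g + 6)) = g^2 - 2*g - 48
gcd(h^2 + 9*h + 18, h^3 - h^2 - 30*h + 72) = h + 6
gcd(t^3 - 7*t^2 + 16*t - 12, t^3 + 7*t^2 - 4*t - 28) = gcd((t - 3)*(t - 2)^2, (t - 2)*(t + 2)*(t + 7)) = t - 2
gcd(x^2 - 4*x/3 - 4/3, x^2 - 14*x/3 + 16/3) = x - 2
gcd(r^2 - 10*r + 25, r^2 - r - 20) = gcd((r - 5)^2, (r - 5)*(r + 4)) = r - 5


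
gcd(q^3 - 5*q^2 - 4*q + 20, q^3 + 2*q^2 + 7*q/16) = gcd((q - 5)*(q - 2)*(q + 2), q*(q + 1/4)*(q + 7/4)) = 1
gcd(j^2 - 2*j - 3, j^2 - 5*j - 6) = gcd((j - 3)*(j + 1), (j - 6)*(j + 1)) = j + 1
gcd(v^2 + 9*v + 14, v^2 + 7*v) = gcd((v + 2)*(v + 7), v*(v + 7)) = v + 7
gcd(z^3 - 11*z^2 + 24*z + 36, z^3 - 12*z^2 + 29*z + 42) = z^2 - 5*z - 6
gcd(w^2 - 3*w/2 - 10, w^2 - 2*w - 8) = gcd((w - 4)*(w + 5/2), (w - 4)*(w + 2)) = w - 4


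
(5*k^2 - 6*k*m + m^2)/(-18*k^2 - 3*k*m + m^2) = (-5*k^2 + 6*k*m - m^2)/(18*k^2 + 3*k*m - m^2)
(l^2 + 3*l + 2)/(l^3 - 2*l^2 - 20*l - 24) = (l + 1)/(l^2 - 4*l - 12)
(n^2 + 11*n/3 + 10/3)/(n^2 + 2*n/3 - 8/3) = (3*n + 5)/(3*n - 4)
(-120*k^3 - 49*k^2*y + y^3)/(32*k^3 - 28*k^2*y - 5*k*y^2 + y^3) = (15*k^2 + 8*k*y + y^2)/(-4*k^2 + 3*k*y + y^2)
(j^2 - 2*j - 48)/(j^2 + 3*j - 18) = (j - 8)/(j - 3)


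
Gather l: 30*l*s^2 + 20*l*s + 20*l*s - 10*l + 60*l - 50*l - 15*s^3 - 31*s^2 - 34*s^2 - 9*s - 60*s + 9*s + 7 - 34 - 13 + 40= l*(30*s^2 + 40*s) - 15*s^3 - 65*s^2 - 60*s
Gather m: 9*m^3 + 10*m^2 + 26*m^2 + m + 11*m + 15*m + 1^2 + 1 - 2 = 9*m^3 + 36*m^2 + 27*m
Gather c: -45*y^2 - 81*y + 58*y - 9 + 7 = -45*y^2 - 23*y - 2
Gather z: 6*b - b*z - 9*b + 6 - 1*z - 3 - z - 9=-3*b + z*(-b - 2) - 6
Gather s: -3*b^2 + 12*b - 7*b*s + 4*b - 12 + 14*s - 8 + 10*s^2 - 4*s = -3*b^2 + 16*b + 10*s^2 + s*(10 - 7*b) - 20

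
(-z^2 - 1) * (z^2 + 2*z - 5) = -z^4 - 2*z^3 + 4*z^2 - 2*z + 5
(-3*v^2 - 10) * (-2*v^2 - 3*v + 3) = 6*v^4 + 9*v^3 + 11*v^2 + 30*v - 30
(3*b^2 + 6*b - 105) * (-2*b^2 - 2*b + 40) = -6*b^4 - 18*b^3 + 318*b^2 + 450*b - 4200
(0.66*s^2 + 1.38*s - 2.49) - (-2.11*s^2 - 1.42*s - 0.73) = 2.77*s^2 + 2.8*s - 1.76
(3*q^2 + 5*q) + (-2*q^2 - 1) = q^2 + 5*q - 1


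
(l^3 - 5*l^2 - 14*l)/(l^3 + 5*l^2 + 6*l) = (l - 7)/(l + 3)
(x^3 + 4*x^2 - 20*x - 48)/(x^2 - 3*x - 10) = (x^2 + 2*x - 24)/(x - 5)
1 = 1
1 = 1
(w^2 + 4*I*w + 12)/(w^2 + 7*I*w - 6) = (w - 2*I)/(w + I)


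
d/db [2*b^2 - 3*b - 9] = 4*b - 3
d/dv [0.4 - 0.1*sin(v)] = -0.1*cos(v)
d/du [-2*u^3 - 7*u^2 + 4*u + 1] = -6*u^2 - 14*u + 4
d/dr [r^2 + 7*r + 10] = 2*r + 7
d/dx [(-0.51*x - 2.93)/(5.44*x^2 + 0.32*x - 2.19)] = (2.7744*x^2 + 31.8784*x + 2.0545)/(29.5936*x^4 + 3.4816*x^3 - 23.7248*x^2 - 1.4016*x + 4.7961)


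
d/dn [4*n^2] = 8*n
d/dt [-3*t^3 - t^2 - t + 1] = -9*t^2 - 2*t - 1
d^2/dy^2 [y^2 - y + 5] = 2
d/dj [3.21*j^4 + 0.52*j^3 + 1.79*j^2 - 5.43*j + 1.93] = 12.84*j^3 + 1.56*j^2 + 3.58*j - 5.43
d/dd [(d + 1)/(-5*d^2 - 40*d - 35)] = 1/(5*(d^2 + 14*d + 49))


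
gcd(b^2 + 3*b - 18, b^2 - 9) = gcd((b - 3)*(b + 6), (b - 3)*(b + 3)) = b - 3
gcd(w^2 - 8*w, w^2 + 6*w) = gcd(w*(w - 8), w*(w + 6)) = w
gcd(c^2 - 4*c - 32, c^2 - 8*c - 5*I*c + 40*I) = c - 8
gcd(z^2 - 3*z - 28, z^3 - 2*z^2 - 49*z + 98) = z - 7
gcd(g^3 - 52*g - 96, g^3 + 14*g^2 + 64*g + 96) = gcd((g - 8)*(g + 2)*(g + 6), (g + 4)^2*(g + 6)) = g + 6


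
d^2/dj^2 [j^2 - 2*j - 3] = 2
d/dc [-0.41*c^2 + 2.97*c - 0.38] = 2.97 - 0.82*c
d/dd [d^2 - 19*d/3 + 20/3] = 2*d - 19/3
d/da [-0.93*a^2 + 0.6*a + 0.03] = 0.6 - 1.86*a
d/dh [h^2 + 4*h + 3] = 2*h + 4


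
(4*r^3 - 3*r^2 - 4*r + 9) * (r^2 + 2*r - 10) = 4*r^5 + 5*r^4 - 50*r^3 + 31*r^2 + 58*r - 90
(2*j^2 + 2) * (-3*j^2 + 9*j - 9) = -6*j^4 + 18*j^3 - 24*j^2 + 18*j - 18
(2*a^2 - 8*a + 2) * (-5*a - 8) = -10*a^3 + 24*a^2 + 54*a - 16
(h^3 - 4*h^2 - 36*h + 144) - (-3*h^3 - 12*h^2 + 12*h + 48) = 4*h^3 + 8*h^2 - 48*h + 96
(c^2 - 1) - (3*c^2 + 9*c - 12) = -2*c^2 - 9*c + 11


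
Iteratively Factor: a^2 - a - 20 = (a - 5)*(a + 4)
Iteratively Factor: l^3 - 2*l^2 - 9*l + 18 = (l - 3)*(l^2 + l - 6) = (l - 3)*(l - 2)*(l + 3)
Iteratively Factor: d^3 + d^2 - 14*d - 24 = (d - 4)*(d^2 + 5*d + 6) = (d - 4)*(d + 3)*(d + 2)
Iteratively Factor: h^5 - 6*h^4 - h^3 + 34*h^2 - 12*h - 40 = (h + 1)*(h^4 - 7*h^3 + 6*h^2 + 28*h - 40) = (h - 2)*(h + 1)*(h^3 - 5*h^2 - 4*h + 20) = (h - 5)*(h - 2)*(h + 1)*(h^2 - 4) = (h - 5)*(h - 2)*(h + 1)*(h + 2)*(h - 2)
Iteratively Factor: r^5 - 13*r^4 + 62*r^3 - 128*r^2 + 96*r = (r - 4)*(r^4 - 9*r^3 + 26*r^2 - 24*r) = (r - 4)^2*(r^3 - 5*r^2 + 6*r) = (r - 4)^2*(r - 2)*(r^2 - 3*r) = r*(r - 4)^2*(r - 2)*(r - 3)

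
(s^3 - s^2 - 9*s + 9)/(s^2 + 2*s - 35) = (s^3 - s^2 - 9*s + 9)/(s^2 + 2*s - 35)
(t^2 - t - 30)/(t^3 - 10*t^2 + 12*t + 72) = (t + 5)/(t^2 - 4*t - 12)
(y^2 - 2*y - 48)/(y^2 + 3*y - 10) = (y^2 - 2*y - 48)/(y^2 + 3*y - 10)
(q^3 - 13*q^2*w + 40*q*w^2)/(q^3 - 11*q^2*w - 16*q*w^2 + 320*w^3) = q*(q - 5*w)/(q^2 - 3*q*w - 40*w^2)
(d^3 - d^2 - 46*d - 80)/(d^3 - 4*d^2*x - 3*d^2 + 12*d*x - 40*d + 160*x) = (-d - 2)/(-d + 4*x)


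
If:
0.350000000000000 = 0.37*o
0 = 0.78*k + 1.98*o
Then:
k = -2.40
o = 0.95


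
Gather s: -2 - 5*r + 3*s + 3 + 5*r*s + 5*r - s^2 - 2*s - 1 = -s^2 + s*(5*r + 1)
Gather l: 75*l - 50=75*l - 50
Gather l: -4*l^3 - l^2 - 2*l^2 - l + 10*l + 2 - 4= -4*l^3 - 3*l^2 + 9*l - 2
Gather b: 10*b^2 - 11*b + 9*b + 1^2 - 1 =10*b^2 - 2*b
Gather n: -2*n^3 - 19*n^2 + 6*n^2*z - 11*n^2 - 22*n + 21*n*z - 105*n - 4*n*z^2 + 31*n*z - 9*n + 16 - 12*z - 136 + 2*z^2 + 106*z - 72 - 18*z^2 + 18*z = -2*n^3 + n^2*(6*z - 30) + n*(-4*z^2 + 52*z - 136) - 16*z^2 + 112*z - 192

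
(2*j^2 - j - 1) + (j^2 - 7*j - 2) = 3*j^2 - 8*j - 3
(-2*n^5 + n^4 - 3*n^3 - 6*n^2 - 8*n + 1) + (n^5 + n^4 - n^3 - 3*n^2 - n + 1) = -n^5 + 2*n^4 - 4*n^3 - 9*n^2 - 9*n + 2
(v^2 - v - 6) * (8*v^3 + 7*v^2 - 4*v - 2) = 8*v^5 - v^4 - 59*v^3 - 40*v^2 + 26*v + 12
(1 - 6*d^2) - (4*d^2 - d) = -10*d^2 + d + 1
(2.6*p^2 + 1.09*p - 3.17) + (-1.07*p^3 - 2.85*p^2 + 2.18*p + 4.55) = -1.07*p^3 - 0.25*p^2 + 3.27*p + 1.38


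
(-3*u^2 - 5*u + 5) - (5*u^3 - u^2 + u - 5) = -5*u^3 - 2*u^2 - 6*u + 10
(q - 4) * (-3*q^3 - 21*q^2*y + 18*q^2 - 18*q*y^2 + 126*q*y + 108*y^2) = -3*q^4 - 21*q^3*y + 30*q^3 - 18*q^2*y^2 + 210*q^2*y - 72*q^2 + 180*q*y^2 - 504*q*y - 432*y^2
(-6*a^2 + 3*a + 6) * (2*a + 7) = -12*a^3 - 36*a^2 + 33*a + 42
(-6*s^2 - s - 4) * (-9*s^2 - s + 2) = 54*s^4 + 15*s^3 + 25*s^2 + 2*s - 8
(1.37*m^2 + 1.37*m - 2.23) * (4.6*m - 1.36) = 6.302*m^3 + 4.4388*m^2 - 12.1212*m + 3.0328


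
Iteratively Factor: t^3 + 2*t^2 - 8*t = (t - 2)*(t^2 + 4*t) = t*(t - 2)*(t + 4)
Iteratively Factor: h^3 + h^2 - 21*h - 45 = (h + 3)*(h^2 - 2*h - 15) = (h + 3)^2*(h - 5)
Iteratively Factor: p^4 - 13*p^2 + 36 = (p + 2)*(p^3 - 2*p^2 - 9*p + 18) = (p - 3)*(p + 2)*(p^2 + p - 6) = (p - 3)*(p - 2)*(p + 2)*(p + 3)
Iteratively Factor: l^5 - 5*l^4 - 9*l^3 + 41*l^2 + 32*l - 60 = (l + 2)*(l^4 - 7*l^3 + 5*l^2 + 31*l - 30) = (l - 3)*(l + 2)*(l^3 - 4*l^2 - 7*l + 10) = (l - 3)*(l - 1)*(l + 2)*(l^2 - 3*l - 10) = (l - 3)*(l - 1)*(l + 2)^2*(l - 5)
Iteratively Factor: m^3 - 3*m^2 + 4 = (m + 1)*(m^2 - 4*m + 4) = (m - 2)*(m + 1)*(m - 2)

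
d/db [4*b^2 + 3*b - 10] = 8*b + 3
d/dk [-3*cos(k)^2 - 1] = 3*sin(2*k)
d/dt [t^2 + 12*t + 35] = 2*t + 12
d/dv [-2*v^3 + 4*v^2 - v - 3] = -6*v^2 + 8*v - 1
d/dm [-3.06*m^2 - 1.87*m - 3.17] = -6.12*m - 1.87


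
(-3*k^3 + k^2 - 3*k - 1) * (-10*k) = 30*k^4 - 10*k^3 + 30*k^2 + 10*k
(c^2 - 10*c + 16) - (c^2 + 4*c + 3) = 13 - 14*c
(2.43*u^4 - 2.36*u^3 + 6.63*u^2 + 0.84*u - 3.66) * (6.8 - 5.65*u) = -13.7295*u^5 + 29.858*u^4 - 53.5075*u^3 + 40.338*u^2 + 26.391*u - 24.888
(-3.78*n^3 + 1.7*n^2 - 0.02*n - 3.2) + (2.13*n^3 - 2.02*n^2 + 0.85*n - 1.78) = -1.65*n^3 - 0.32*n^2 + 0.83*n - 4.98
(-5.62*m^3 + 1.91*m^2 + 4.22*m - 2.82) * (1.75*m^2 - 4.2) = -9.835*m^5 + 3.3425*m^4 + 30.989*m^3 - 12.957*m^2 - 17.724*m + 11.844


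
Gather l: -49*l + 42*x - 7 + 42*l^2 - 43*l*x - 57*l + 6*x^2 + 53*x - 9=42*l^2 + l*(-43*x - 106) + 6*x^2 + 95*x - 16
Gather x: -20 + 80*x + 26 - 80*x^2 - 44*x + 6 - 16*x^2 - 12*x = -96*x^2 + 24*x + 12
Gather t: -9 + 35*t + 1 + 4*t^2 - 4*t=4*t^2 + 31*t - 8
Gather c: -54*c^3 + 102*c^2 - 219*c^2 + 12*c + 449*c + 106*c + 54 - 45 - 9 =-54*c^3 - 117*c^2 + 567*c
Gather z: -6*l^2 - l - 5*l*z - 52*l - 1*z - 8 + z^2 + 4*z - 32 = -6*l^2 - 53*l + z^2 + z*(3 - 5*l) - 40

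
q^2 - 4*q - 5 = (q - 5)*(q + 1)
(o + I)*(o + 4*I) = o^2 + 5*I*o - 4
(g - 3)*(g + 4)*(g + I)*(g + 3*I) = g^4 + g^3 + 4*I*g^3 - 15*g^2 + 4*I*g^2 - 3*g - 48*I*g + 36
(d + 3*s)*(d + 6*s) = d^2 + 9*d*s + 18*s^2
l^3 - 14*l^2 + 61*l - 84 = (l - 7)*(l - 4)*(l - 3)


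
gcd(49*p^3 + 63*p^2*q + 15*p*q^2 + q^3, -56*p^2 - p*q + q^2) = 7*p + q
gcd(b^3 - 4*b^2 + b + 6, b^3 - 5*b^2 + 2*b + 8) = b^2 - b - 2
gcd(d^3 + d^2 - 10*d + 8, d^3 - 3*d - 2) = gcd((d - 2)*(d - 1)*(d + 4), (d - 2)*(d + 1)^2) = d - 2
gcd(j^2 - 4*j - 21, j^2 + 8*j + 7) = 1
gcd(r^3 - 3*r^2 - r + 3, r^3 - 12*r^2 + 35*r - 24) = r^2 - 4*r + 3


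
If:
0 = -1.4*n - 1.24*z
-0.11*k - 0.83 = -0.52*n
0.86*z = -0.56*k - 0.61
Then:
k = 2.65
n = 2.16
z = -2.44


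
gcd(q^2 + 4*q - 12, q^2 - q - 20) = 1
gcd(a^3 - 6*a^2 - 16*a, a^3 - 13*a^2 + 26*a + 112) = a^2 - 6*a - 16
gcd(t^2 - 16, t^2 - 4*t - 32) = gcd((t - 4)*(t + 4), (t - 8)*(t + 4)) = t + 4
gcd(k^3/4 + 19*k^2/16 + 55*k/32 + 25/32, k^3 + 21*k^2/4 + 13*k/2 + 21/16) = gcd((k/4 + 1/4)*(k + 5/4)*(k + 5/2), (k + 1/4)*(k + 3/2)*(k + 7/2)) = 1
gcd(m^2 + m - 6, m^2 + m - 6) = m^2 + m - 6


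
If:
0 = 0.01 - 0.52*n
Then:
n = 0.02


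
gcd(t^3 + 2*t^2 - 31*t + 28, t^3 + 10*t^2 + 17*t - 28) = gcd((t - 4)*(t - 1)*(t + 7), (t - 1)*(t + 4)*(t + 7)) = t^2 + 6*t - 7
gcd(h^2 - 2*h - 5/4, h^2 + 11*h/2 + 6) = 1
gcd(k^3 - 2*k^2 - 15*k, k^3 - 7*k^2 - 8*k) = k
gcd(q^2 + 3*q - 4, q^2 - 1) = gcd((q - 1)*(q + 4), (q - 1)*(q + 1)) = q - 1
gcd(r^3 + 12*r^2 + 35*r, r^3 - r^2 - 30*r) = r^2 + 5*r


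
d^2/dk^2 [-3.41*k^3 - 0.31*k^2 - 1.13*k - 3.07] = -20.46*k - 0.62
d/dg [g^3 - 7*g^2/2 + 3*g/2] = 3*g^2 - 7*g + 3/2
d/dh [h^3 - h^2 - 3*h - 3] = 3*h^2 - 2*h - 3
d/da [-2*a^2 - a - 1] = -4*a - 1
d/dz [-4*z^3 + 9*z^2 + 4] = 6*z*(3 - 2*z)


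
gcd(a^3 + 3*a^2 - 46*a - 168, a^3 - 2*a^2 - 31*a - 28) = a^2 - 3*a - 28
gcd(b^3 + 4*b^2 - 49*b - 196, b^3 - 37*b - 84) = b^2 - 3*b - 28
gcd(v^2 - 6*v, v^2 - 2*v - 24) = v - 6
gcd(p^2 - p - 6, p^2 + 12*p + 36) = 1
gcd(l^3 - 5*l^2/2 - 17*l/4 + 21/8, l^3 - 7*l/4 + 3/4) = l^2 + l - 3/4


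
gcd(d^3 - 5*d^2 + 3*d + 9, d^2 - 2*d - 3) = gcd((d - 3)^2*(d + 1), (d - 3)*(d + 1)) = d^2 - 2*d - 3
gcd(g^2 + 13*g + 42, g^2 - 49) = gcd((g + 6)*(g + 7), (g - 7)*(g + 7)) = g + 7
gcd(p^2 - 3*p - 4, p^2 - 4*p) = p - 4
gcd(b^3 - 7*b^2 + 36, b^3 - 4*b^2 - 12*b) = b^2 - 4*b - 12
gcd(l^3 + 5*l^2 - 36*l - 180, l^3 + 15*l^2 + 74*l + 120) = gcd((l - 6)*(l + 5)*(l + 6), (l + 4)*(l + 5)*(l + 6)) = l^2 + 11*l + 30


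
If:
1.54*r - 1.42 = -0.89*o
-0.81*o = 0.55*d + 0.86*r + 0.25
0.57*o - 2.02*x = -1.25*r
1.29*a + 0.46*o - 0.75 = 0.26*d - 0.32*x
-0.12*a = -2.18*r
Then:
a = -0.69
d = -2.84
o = 1.66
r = -0.04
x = 0.45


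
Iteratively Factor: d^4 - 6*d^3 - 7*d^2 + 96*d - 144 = (d - 3)*(d^3 - 3*d^2 - 16*d + 48) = (d - 4)*(d - 3)*(d^2 + d - 12) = (d - 4)*(d - 3)^2*(d + 4)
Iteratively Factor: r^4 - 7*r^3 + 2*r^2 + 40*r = (r)*(r^3 - 7*r^2 + 2*r + 40) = r*(r - 5)*(r^2 - 2*r - 8) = r*(r - 5)*(r + 2)*(r - 4)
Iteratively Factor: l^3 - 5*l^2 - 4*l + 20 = (l - 5)*(l^2 - 4) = (l - 5)*(l - 2)*(l + 2)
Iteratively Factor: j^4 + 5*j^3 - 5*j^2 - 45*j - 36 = (j + 1)*(j^3 + 4*j^2 - 9*j - 36) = (j + 1)*(j + 3)*(j^2 + j - 12) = (j + 1)*(j + 3)*(j + 4)*(j - 3)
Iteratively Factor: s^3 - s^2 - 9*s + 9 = (s - 3)*(s^2 + 2*s - 3) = (s - 3)*(s - 1)*(s + 3)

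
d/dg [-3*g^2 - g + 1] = -6*g - 1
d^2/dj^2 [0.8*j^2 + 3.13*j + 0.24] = 1.60000000000000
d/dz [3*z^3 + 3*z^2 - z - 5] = 9*z^2 + 6*z - 1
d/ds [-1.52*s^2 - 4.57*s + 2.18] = -3.04*s - 4.57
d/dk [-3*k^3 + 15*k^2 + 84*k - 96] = -9*k^2 + 30*k + 84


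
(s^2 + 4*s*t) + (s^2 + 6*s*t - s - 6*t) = 2*s^2 + 10*s*t - s - 6*t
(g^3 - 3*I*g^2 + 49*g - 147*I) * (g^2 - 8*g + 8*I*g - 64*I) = g^5 - 8*g^4 + 5*I*g^4 + 73*g^3 - 40*I*g^3 - 584*g^2 + 245*I*g^2 + 1176*g - 1960*I*g - 9408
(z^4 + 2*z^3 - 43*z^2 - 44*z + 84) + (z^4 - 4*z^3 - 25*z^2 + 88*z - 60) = 2*z^4 - 2*z^3 - 68*z^2 + 44*z + 24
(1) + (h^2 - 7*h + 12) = h^2 - 7*h + 13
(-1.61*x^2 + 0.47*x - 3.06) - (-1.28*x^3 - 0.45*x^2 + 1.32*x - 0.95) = 1.28*x^3 - 1.16*x^2 - 0.85*x - 2.11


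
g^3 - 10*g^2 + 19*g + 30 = (g - 6)*(g - 5)*(g + 1)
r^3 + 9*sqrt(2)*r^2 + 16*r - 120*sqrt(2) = (r - 2*sqrt(2))*(r + 5*sqrt(2))*(r + 6*sqrt(2))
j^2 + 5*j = j*(j + 5)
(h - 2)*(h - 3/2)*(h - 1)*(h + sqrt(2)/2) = h^4 - 9*h^3/2 + sqrt(2)*h^3/2 - 9*sqrt(2)*h^2/4 + 13*h^2/2 - 3*h + 13*sqrt(2)*h/4 - 3*sqrt(2)/2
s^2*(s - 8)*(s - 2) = s^4 - 10*s^3 + 16*s^2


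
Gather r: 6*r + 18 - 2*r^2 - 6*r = 18 - 2*r^2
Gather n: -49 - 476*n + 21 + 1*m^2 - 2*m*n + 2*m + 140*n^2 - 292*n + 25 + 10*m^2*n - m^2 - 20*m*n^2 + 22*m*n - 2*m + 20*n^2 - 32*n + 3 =n^2*(160 - 20*m) + n*(10*m^2 + 20*m - 800)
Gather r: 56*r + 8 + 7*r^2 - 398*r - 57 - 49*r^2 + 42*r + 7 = -42*r^2 - 300*r - 42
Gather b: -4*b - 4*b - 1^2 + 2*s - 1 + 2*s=-8*b + 4*s - 2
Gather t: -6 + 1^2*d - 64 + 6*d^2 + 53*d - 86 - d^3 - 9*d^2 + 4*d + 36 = -d^3 - 3*d^2 + 58*d - 120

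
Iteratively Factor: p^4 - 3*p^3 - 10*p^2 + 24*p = (p - 2)*(p^3 - p^2 - 12*p) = (p - 4)*(p - 2)*(p^2 + 3*p) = (p - 4)*(p - 2)*(p + 3)*(p)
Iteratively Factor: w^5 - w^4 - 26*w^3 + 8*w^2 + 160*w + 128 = (w - 4)*(w^4 + 3*w^3 - 14*w^2 - 48*w - 32) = (w - 4)*(w + 1)*(w^3 + 2*w^2 - 16*w - 32) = (w - 4)*(w + 1)*(w + 4)*(w^2 - 2*w - 8) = (w - 4)^2*(w + 1)*(w + 4)*(w + 2)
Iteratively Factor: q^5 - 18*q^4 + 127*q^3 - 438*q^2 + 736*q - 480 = (q - 5)*(q^4 - 13*q^3 + 62*q^2 - 128*q + 96) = (q - 5)*(q - 2)*(q^3 - 11*q^2 + 40*q - 48) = (q - 5)*(q - 4)*(q - 2)*(q^2 - 7*q + 12) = (q - 5)*(q - 4)*(q - 3)*(q - 2)*(q - 4)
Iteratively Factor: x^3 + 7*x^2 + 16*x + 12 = (x + 3)*(x^2 + 4*x + 4) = (x + 2)*(x + 3)*(x + 2)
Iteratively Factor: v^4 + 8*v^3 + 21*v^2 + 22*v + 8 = (v + 4)*(v^3 + 4*v^2 + 5*v + 2) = (v + 2)*(v + 4)*(v^2 + 2*v + 1) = (v + 1)*(v + 2)*(v + 4)*(v + 1)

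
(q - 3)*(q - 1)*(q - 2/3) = q^3 - 14*q^2/3 + 17*q/3 - 2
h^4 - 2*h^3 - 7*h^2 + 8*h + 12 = (h - 3)*(h - 2)*(h + 1)*(h + 2)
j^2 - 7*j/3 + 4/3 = (j - 4/3)*(j - 1)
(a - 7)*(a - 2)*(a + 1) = a^3 - 8*a^2 + 5*a + 14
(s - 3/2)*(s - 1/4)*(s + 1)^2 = s^4 + s^3/4 - 17*s^2/8 - s + 3/8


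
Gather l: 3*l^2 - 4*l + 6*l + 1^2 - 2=3*l^2 + 2*l - 1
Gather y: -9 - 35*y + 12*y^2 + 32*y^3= 32*y^3 + 12*y^2 - 35*y - 9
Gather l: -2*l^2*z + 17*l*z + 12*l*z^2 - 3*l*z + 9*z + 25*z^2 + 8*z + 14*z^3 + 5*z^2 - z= -2*l^2*z + l*(12*z^2 + 14*z) + 14*z^3 + 30*z^2 + 16*z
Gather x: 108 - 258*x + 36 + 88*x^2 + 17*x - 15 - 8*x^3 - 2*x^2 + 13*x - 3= -8*x^3 + 86*x^2 - 228*x + 126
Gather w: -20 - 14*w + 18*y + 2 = -14*w + 18*y - 18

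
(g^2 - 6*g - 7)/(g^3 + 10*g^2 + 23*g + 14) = (g - 7)/(g^2 + 9*g + 14)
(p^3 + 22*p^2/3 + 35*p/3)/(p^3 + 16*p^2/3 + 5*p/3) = (3*p + 7)/(3*p + 1)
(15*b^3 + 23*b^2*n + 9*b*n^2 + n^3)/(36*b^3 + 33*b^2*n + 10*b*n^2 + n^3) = (5*b^2 + 6*b*n + n^2)/(12*b^2 + 7*b*n + n^2)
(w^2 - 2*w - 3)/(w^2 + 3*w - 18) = (w + 1)/(w + 6)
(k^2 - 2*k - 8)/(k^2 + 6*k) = (k^2 - 2*k - 8)/(k*(k + 6))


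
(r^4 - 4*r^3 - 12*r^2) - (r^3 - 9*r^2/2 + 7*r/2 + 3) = r^4 - 5*r^3 - 15*r^2/2 - 7*r/2 - 3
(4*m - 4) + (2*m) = 6*m - 4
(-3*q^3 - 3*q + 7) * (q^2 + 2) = -3*q^5 - 9*q^3 + 7*q^2 - 6*q + 14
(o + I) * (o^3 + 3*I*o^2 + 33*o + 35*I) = o^4 + 4*I*o^3 + 30*o^2 + 68*I*o - 35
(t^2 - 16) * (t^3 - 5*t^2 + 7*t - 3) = t^5 - 5*t^4 - 9*t^3 + 77*t^2 - 112*t + 48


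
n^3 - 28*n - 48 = (n - 6)*(n + 2)*(n + 4)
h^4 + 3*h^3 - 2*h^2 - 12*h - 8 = (h - 2)*(h + 1)*(h + 2)^2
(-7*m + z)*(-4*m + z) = 28*m^2 - 11*m*z + z^2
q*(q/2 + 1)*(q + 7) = q^3/2 + 9*q^2/2 + 7*q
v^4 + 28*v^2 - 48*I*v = v*(v - 4*I)*(v - 2*I)*(v + 6*I)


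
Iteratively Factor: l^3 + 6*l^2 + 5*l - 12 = (l - 1)*(l^2 + 7*l + 12) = (l - 1)*(l + 3)*(l + 4)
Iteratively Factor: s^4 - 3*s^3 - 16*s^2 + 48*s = (s + 4)*(s^3 - 7*s^2 + 12*s) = (s - 3)*(s + 4)*(s^2 - 4*s) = s*(s - 3)*(s + 4)*(s - 4)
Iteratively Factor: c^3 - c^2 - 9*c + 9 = (c - 3)*(c^2 + 2*c - 3) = (c - 3)*(c - 1)*(c + 3)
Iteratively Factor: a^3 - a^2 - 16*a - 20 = (a + 2)*(a^2 - 3*a - 10) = (a - 5)*(a + 2)*(a + 2)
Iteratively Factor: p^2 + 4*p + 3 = (p + 3)*(p + 1)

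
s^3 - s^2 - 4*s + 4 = (s - 2)*(s - 1)*(s + 2)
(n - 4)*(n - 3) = n^2 - 7*n + 12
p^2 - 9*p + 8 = (p - 8)*(p - 1)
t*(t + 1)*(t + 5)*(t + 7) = t^4 + 13*t^3 + 47*t^2 + 35*t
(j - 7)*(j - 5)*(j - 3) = j^3 - 15*j^2 + 71*j - 105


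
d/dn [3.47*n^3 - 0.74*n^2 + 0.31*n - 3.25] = 10.41*n^2 - 1.48*n + 0.31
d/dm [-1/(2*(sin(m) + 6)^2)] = cos(m)/(sin(m) + 6)^3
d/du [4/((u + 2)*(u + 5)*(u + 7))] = 4*(-3*u^2 - 28*u - 59)/(u^6 + 28*u^5 + 314*u^4 + 1792*u^3 + 5441*u^2 + 8260*u + 4900)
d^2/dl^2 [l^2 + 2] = 2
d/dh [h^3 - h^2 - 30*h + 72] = 3*h^2 - 2*h - 30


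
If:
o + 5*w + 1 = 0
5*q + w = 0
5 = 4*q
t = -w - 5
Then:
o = 121/4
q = 5/4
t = 5/4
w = -25/4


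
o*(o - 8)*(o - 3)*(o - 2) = o^4 - 13*o^3 + 46*o^2 - 48*o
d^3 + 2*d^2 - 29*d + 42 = (d - 3)*(d - 2)*(d + 7)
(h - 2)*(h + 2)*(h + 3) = h^3 + 3*h^2 - 4*h - 12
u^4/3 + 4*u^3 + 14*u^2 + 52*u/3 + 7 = (u/3 + 1)*(u + 1)^2*(u + 7)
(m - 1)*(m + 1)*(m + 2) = m^3 + 2*m^2 - m - 2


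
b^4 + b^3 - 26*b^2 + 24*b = b*(b - 4)*(b - 1)*(b + 6)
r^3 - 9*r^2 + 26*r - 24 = (r - 4)*(r - 3)*(r - 2)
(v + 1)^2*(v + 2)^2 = v^4 + 6*v^3 + 13*v^2 + 12*v + 4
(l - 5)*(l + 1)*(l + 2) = l^3 - 2*l^2 - 13*l - 10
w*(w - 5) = w^2 - 5*w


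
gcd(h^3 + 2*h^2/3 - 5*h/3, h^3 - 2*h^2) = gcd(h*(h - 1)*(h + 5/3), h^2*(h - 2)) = h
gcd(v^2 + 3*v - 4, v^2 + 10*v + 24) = v + 4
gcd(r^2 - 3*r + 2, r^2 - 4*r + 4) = r - 2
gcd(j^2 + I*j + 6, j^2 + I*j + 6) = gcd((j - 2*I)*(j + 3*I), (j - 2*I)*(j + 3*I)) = j^2 + I*j + 6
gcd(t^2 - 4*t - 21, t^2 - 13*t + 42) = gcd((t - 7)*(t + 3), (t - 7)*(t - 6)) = t - 7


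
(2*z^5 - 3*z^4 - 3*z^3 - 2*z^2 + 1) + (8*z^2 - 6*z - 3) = 2*z^5 - 3*z^4 - 3*z^3 + 6*z^2 - 6*z - 2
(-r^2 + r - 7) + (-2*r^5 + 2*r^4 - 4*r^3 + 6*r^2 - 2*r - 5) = -2*r^5 + 2*r^4 - 4*r^3 + 5*r^2 - r - 12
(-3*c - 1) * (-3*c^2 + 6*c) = 9*c^3 - 15*c^2 - 6*c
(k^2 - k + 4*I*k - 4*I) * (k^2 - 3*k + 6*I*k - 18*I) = k^4 - 4*k^3 + 10*I*k^3 - 21*k^2 - 40*I*k^2 + 96*k + 30*I*k - 72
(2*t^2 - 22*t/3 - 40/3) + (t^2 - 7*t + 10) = 3*t^2 - 43*t/3 - 10/3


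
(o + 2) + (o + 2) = 2*o + 4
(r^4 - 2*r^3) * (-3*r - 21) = -3*r^5 - 15*r^4 + 42*r^3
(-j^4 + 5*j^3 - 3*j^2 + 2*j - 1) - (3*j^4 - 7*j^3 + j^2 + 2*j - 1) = -4*j^4 + 12*j^3 - 4*j^2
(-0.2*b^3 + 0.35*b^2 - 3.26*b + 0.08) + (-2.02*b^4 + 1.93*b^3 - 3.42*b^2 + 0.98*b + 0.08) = -2.02*b^4 + 1.73*b^3 - 3.07*b^2 - 2.28*b + 0.16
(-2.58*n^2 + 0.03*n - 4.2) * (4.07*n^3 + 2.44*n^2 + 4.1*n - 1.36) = -10.5006*n^5 - 6.1731*n^4 - 27.5988*n^3 - 6.6162*n^2 - 17.2608*n + 5.712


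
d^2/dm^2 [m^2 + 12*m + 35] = 2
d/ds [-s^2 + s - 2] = 1 - 2*s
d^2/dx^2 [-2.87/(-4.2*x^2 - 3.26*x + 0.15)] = (-101.2536*x^2 - 78.59208*x + 2.87*(8.4*x + 3.26)*(16.8*x + 6.52) + 3.6162)/(4.2*x^2 + 3.26*x - 0.15)^3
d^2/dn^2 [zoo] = 0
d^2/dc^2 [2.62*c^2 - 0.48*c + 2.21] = 5.24000000000000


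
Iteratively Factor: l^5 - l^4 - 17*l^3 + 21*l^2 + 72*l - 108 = (l - 2)*(l^4 + l^3 - 15*l^2 - 9*l + 54) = (l - 2)*(l + 3)*(l^3 - 2*l^2 - 9*l + 18) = (l - 2)^2*(l + 3)*(l^2 - 9) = (l - 2)^2*(l + 3)^2*(l - 3)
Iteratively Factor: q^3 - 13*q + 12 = (q - 3)*(q^2 + 3*q - 4) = (q - 3)*(q + 4)*(q - 1)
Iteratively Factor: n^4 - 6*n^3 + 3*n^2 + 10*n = (n - 5)*(n^3 - n^2 - 2*n) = (n - 5)*(n - 2)*(n^2 + n) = (n - 5)*(n - 2)*(n + 1)*(n)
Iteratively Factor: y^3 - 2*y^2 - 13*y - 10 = (y - 5)*(y^2 + 3*y + 2) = (y - 5)*(y + 2)*(y + 1)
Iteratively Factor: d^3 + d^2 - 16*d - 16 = (d + 4)*(d^2 - 3*d - 4) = (d - 4)*(d + 4)*(d + 1)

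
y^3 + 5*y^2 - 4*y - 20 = (y - 2)*(y + 2)*(y + 5)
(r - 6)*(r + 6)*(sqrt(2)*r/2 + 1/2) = sqrt(2)*r^3/2 + r^2/2 - 18*sqrt(2)*r - 18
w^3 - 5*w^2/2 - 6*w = w*(w - 4)*(w + 3/2)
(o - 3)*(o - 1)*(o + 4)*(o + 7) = o^4 + 7*o^3 - 13*o^2 - 79*o + 84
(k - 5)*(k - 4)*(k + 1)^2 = k^4 - 7*k^3 + 3*k^2 + 31*k + 20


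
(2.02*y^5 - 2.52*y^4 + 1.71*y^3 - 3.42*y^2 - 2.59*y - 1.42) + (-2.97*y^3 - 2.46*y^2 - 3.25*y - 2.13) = 2.02*y^5 - 2.52*y^4 - 1.26*y^3 - 5.88*y^2 - 5.84*y - 3.55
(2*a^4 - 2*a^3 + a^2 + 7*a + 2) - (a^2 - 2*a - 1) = 2*a^4 - 2*a^3 + 9*a + 3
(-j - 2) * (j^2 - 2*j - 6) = -j^3 + 10*j + 12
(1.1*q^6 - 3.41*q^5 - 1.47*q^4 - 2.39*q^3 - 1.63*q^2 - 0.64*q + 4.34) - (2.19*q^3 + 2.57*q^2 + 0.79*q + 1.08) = 1.1*q^6 - 3.41*q^5 - 1.47*q^4 - 4.58*q^3 - 4.2*q^2 - 1.43*q + 3.26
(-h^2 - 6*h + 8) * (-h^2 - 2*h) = h^4 + 8*h^3 + 4*h^2 - 16*h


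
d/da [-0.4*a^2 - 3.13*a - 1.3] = -0.8*a - 3.13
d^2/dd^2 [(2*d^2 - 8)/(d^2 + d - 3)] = 4*(-d^3 - 3*d^2 - 12*d - 7)/(d^6 + 3*d^5 - 6*d^4 - 17*d^3 + 18*d^2 + 27*d - 27)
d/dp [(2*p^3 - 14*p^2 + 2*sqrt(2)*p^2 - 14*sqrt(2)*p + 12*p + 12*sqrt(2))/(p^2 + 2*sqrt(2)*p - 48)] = 2*(p^4 + 4*sqrt(2)*p^3 - 146*p^2 - 7*sqrt(2)*p^2 - 108*sqrt(2)*p + 672*p - 312 + 336*sqrt(2))/(p^4 + 4*sqrt(2)*p^3 - 88*p^2 - 192*sqrt(2)*p + 2304)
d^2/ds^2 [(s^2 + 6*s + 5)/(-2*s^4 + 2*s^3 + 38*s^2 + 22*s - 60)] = (-3*s^8 - 33*s^7 - 22*s^6 + 333*s^5 + 678*s^4 - 951*s^3 - 7470*s^2 - 13845*s - 6335)/(s^12 - 3*s^11 - 54*s^10 + 80*s^9 + 1182*s^8 - 42*s^7 - 11080*s^6 - 10836*s^5 + 30273*s^4 + 33589*s^3 - 40410*s^2 - 29700*s + 27000)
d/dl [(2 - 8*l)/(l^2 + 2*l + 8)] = 4*(2*l^2 - l - 17)/(l^4 + 4*l^3 + 20*l^2 + 32*l + 64)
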